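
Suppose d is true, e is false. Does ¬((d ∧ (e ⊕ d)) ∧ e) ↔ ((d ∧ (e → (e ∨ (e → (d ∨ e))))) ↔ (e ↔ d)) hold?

e ⊕ d = False ⊕ True = True
d ∧ (e ⊕ d) = True ∧ True = True
(d ∧ (e ⊕ d)) ∧ e = True ∧ False = False
¬((d ∧ (e ⊕ d)) ∧ e) = ¬False = True
d ∨ e = True ∨ False = True
e → (d ∨ e) = False → True = True
e ∨ (e → (d ∨ e)) = False ∨ True = True
e → (e ∨ (e → (d ∨ e))) = False → True = True
d ∧ (e → (e ∨ (e → (d ∨ e)))) = True ∧ True = True
e ↔ d = False ↔ True = False
(d ∧ (e → (e ∨ (e → (d ∨ e))))) ↔ (e ↔ d) = True ↔ False = False
¬((d ∧ (e ⊕ d)) ∧ e) ↔ ((d ∧ (e → (e ∨ (e → (d ∨ e))))) ↔ (e ↔ d)) = True ↔ False = False

False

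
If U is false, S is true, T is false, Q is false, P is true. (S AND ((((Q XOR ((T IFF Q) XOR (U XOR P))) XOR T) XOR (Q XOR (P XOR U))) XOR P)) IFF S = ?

T IFF Q = false IFF false = true
U XOR P = false XOR true = true
(T IFF Q) XOR (U XOR P) = true XOR true = false
Q XOR ((T IFF Q) XOR (U XOR P)) = false XOR false = false
(Q XOR ((T IFF Q) XOR (U XOR P))) XOR T = false XOR false = false
P XOR U = true XOR false = true
Q XOR (P XOR U) = false XOR true = true
((Q XOR ((T IFF Q) XOR (U XOR P))) XOR T) XOR (Q XOR (P XOR U)) = false XOR true = true
(((Q XOR ((T IFF Q) XOR (U XOR P))) XOR T) XOR (Q XOR (P XOR U))) XOR P = true XOR true = false
S AND ((((Q XOR ((T IFF Q) XOR (U XOR P))) XOR T) XOR (Q XOR (P XOR U))) XOR P) = true AND false = false
(S AND ((((Q XOR ((T IFF Q) XOR (U XOR P))) XOR T) XOR (Q XOR (P XOR U))) XOR P)) IFF S = false IFF true = false

false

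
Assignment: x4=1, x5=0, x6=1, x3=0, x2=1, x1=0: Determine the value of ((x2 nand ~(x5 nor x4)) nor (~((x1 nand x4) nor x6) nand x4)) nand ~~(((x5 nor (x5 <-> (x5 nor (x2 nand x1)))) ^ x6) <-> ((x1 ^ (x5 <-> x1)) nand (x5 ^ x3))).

0

Substituting x4=1, x5=0, x6=1, x3=0, x2=1, x1=0:
x5 nor x4 = 0 nor 1 = 0
~(x5 nor x4) = ~0 = 1
x2 nand ~(x5 nor x4) = 1 nand 1 = 0
x1 nand x4 = 0 nand 1 = 1
(x1 nand x4) nor x6 = 1 nor 1 = 0
~((x1 nand x4) nor x6) = ~0 = 1
~((x1 nand x4) nor x6) nand x4 = 1 nand 1 = 0
(x2 nand ~(x5 nor x4)) nor (~((x1 nand x4) nor x6) nand x4) = 0 nor 0 = 1
x2 nand x1 = 1 nand 0 = 1
x5 nor (x2 nand x1) = 0 nor 1 = 0
x5 <-> (x5 nor (x2 nand x1)) = 0 <-> 0 = 1
x5 nor (x5 <-> (x5 nor (x2 nand x1))) = 0 nor 1 = 0
(x5 nor (x5 <-> (x5 nor (x2 nand x1)))) ^ x6 = 0 ^ 1 = 1
x5 <-> x1 = 0 <-> 0 = 1
x1 ^ (x5 <-> x1) = 0 ^ 1 = 1
x5 ^ x3 = 0 ^ 0 = 0
(x1 ^ (x5 <-> x1)) nand (x5 ^ x3) = 1 nand 0 = 1
((x5 nor (x5 <-> (x5 nor (x2 nand x1)))) ^ x6) <-> ((x1 ^ (x5 <-> x1)) nand (x5 ^ x3)) = 1 <-> 1 = 1
~(((x5 nor (x5 <-> (x5 nor (x2 nand x1)))) ^ x6) <-> ((x1 ^ (x5 <-> x1)) nand (x5 ^ x3))) = ~1 = 0
~~(((x5 nor (x5 <-> (x5 nor (x2 nand x1)))) ^ x6) <-> ((x1 ^ (x5 <-> x1)) nand (x5 ^ x3))) = ~0 = 1
((x2 nand ~(x5 nor x4)) nor (~((x1 nand x4) nor x6) nand x4)) nand ~~(((x5 nor (x5 <-> (x5 nor (x2 nand x1)))) ^ x6) <-> ((x1 ^ (x5 <-> x1)) nand (x5 ^ x3))) = 1 nand 1 = 0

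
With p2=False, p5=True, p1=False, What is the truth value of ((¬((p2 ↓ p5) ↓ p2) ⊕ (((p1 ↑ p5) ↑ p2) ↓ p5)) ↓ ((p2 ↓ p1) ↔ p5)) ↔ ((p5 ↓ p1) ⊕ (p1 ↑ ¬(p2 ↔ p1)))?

Substituting p2=False, p5=True, p1=False:
p2 ↓ p5 = False ↓ True = False
(p2 ↓ p5) ↓ p2 = False ↓ False = True
¬((p2 ↓ p5) ↓ p2) = ¬True = False
p1 ↑ p5 = False ↑ True = True
(p1 ↑ p5) ↑ p2 = True ↑ False = True
((p1 ↑ p5) ↑ p2) ↓ p5 = True ↓ True = False
¬((p2 ↓ p5) ↓ p2) ⊕ (((p1 ↑ p5) ↑ p2) ↓ p5) = False ⊕ False = False
p2 ↓ p1 = False ↓ False = True
(p2 ↓ p1) ↔ p5 = True ↔ True = True
(¬((p2 ↓ p5) ↓ p2) ⊕ (((p1 ↑ p5) ↑ p2) ↓ p5)) ↓ ((p2 ↓ p1) ↔ p5) = False ↓ True = False
p5 ↓ p1 = True ↓ False = False
p2 ↔ p1 = False ↔ False = True
¬(p2 ↔ p1) = ¬True = False
p1 ↑ ¬(p2 ↔ p1) = False ↑ False = True
(p5 ↓ p1) ⊕ (p1 ↑ ¬(p2 ↔ p1)) = False ⊕ True = True
((¬((p2 ↓ p5) ↓ p2) ⊕ (((p1 ↑ p5) ↑ p2) ↓ p5)) ↓ ((p2 ↓ p1) ↔ p5)) ↔ ((p5 ↓ p1) ⊕ (p1 ↑ ¬(p2 ↔ p1))) = False ↔ True = False

False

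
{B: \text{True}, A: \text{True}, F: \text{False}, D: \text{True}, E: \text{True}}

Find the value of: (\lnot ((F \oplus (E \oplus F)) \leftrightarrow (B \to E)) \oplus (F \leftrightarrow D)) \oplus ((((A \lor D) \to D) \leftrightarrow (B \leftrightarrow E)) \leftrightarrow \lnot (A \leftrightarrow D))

\text{False}

Substituting B=\text{True}, A=\text{True}, F=\text{False}, D=\text{True}, E=\text{True}:
E \oplus F = \text{True} \oplus \text{False} = \text{True}
F \oplus (E \oplus F) = \text{False} \oplus \text{True} = \text{True}
B \to E = \text{True} \to \text{True} = \text{True}
(F \oplus (E \oplus F)) \leftrightarrow (B \to E) = \text{True} \leftrightarrow \text{True} = \text{True}
\lnot ((F \oplus (E \oplus F)) \leftrightarrow (B \to E)) = \lnot \text{True} = \text{False}
F \leftrightarrow D = \text{False} \leftrightarrow \text{True} = \text{False}
\lnot ((F \oplus (E \oplus F)) \leftrightarrow (B \to E)) \oplus (F \leftrightarrow D) = \text{False} \oplus \text{False} = \text{False}
A \lor D = \text{True} \lor \text{True} = \text{True}
(A \lor D) \to D = \text{True} \to \text{True} = \text{True}
B \leftrightarrow E = \text{True} \leftrightarrow \text{True} = \text{True}
((A \lor D) \to D) \leftrightarrow (B \leftrightarrow E) = \text{True} \leftrightarrow \text{True} = \text{True}
A \leftrightarrow D = \text{True} \leftrightarrow \text{True} = \text{True}
\lnot (A \leftrightarrow D) = \lnot \text{True} = \text{False}
(((A \lor D) \to D) \leftrightarrow (B \leftrightarrow E)) \leftrightarrow \lnot (A \leftrightarrow D) = \text{True} \leftrightarrow \text{False} = \text{False}
(\lnot ((F \oplus (E \oplus F)) \leftrightarrow (B \to E)) \oplus (F \leftrightarrow D)) \oplus ((((A \lor D) \to D) \leftrightarrow (B \leftrightarrow E)) \leftrightarrow \lnot (A \leftrightarrow D)) = \text{False} \oplus \text{False} = \text{False}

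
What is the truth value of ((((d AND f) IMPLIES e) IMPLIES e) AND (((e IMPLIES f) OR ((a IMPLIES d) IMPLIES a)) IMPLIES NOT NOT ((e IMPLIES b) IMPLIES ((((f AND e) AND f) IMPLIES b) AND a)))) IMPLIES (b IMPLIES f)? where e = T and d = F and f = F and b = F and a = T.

T

d AND f = F AND F = F
(d AND f) IMPLIES e = F IMPLIES T = T
((d AND f) IMPLIES e) IMPLIES e = T IMPLIES T = T
e IMPLIES f = T IMPLIES F = F
a IMPLIES d = T IMPLIES F = F
(a IMPLIES d) IMPLIES a = F IMPLIES T = T
(e IMPLIES f) OR ((a IMPLIES d) IMPLIES a) = F OR T = T
e IMPLIES b = T IMPLIES F = F
f AND e = F AND T = F
(f AND e) AND f = F AND F = F
((f AND e) AND f) IMPLIES b = F IMPLIES F = T
(((f AND e) AND f) IMPLIES b) AND a = T AND T = T
(e IMPLIES b) IMPLIES ((((f AND e) AND f) IMPLIES b) AND a) = F IMPLIES T = T
NOT ((e IMPLIES b) IMPLIES ((((f AND e) AND f) IMPLIES b) AND a)) = NOT T = F
NOT NOT ((e IMPLIES b) IMPLIES ((((f AND e) AND f) IMPLIES b) AND a)) = NOT F = T
((e IMPLIES f) OR ((a IMPLIES d) IMPLIES a)) IMPLIES NOT NOT ((e IMPLIES b) IMPLIES ((((f AND e) AND f) IMPLIES b) AND a)) = T IMPLIES T = T
(((d AND f) IMPLIES e) IMPLIES e) AND (((e IMPLIES f) OR ((a IMPLIES d) IMPLIES a)) IMPLIES NOT NOT ((e IMPLIES b) IMPLIES ((((f AND e) AND f) IMPLIES b) AND a))) = T AND T = T
b IMPLIES f = F IMPLIES F = T
((((d AND f) IMPLIES e) IMPLIES e) AND (((e IMPLIES f) OR ((a IMPLIES d) IMPLIES a)) IMPLIES NOT NOT ((e IMPLIES b) IMPLIES ((((f AND e) AND f) IMPLIES b) AND a)))) IMPLIES (b IMPLIES f) = T IMPLIES T = T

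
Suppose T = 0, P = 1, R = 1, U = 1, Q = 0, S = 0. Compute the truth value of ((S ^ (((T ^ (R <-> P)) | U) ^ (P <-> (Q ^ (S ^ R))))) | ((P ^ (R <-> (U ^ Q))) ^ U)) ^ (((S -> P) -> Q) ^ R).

Substituting T=0, P=1, R=1, U=1, Q=0, S=0:
R <-> P = 1 <-> 1 = 1
T ^ (R <-> P) = 0 ^ 1 = 1
(T ^ (R <-> P)) | U = 1 | 1 = 1
S ^ R = 0 ^ 1 = 1
Q ^ (S ^ R) = 0 ^ 1 = 1
P <-> (Q ^ (S ^ R)) = 1 <-> 1 = 1
((T ^ (R <-> P)) | U) ^ (P <-> (Q ^ (S ^ R))) = 1 ^ 1 = 0
S ^ (((T ^ (R <-> P)) | U) ^ (P <-> (Q ^ (S ^ R)))) = 0 ^ 0 = 0
U ^ Q = 1 ^ 0 = 1
R <-> (U ^ Q) = 1 <-> 1 = 1
P ^ (R <-> (U ^ Q)) = 1 ^ 1 = 0
(P ^ (R <-> (U ^ Q))) ^ U = 0 ^ 1 = 1
(S ^ (((T ^ (R <-> P)) | U) ^ (P <-> (Q ^ (S ^ R))))) | ((P ^ (R <-> (U ^ Q))) ^ U) = 0 | 1 = 1
S -> P = 0 -> 1 = 1
(S -> P) -> Q = 1 -> 0 = 0
((S -> P) -> Q) ^ R = 0 ^ 1 = 1
((S ^ (((T ^ (R <-> P)) | U) ^ (P <-> (Q ^ (S ^ R))))) | ((P ^ (R <-> (U ^ Q))) ^ U)) ^ (((S -> P) -> Q) ^ R) = 1 ^ 1 = 0

0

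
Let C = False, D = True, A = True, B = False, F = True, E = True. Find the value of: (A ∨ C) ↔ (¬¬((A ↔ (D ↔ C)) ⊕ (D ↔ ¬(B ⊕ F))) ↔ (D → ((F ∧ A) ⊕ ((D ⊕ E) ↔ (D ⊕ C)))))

Substituting C=False, D=True, A=True, B=False, F=True, E=True:
A ∨ C = True ∨ False = True
D ↔ C = True ↔ False = False
A ↔ (D ↔ C) = True ↔ False = False
B ⊕ F = False ⊕ True = True
¬(B ⊕ F) = ¬True = False
D ↔ ¬(B ⊕ F) = True ↔ False = False
(A ↔ (D ↔ C)) ⊕ (D ↔ ¬(B ⊕ F)) = False ⊕ False = False
¬((A ↔ (D ↔ C)) ⊕ (D ↔ ¬(B ⊕ F))) = ¬False = True
¬¬((A ↔ (D ↔ C)) ⊕ (D ↔ ¬(B ⊕ F))) = ¬True = False
F ∧ A = True ∧ True = True
D ⊕ E = True ⊕ True = False
D ⊕ C = True ⊕ False = True
(D ⊕ E) ↔ (D ⊕ C) = False ↔ True = False
(F ∧ A) ⊕ ((D ⊕ E) ↔ (D ⊕ C)) = True ⊕ False = True
D → ((F ∧ A) ⊕ ((D ⊕ E) ↔ (D ⊕ C))) = True → True = True
¬¬((A ↔ (D ↔ C)) ⊕ (D ↔ ¬(B ⊕ F))) ↔ (D → ((F ∧ A) ⊕ ((D ⊕ E) ↔ (D ⊕ C)))) = False ↔ True = False
(A ∨ C) ↔ (¬¬((A ↔ (D ↔ C)) ⊕ (D ↔ ¬(B ⊕ F))) ↔ (D → ((F ∧ A) ⊕ ((D ⊕ E) ↔ (D ⊕ C))))) = True ↔ False = False

False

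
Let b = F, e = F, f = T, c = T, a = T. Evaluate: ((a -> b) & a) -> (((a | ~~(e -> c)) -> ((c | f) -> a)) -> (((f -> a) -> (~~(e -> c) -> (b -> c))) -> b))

Substituting b=F, e=F, f=T, c=T, a=T:
a -> b = T -> F = F
(a -> b) & a = F & T = F
e -> c = F -> T = T
~(e -> c) = ~T = F
~~(e -> c) = ~F = T
a | ~~(e -> c) = T | T = T
c | f = T | T = T
(c | f) -> a = T -> T = T
(a | ~~(e -> c)) -> ((c | f) -> a) = T -> T = T
f -> a = T -> T = T
e -> c = F -> T = T
~(e -> c) = ~T = F
~~(e -> c) = ~F = T
b -> c = F -> T = T
~~(e -> c) -> (b -> c) = T -> T = T
(f -> a) -> (~~(e -> c) -> (b -> c)) = T -> T = T
((f -> a) -> (~~(e -> c) -> (b -> c))) -> b = T -> F = F
((a | ~~(e -> c)) -> ((c | f) -> a)) -> (((f -> a) -> (~~(e -> c) -> (b -> c))) -> b) = T -> F = F
((a -> b) & a) -> (((a | ~~(e -> c)) -> ((c | f) -> a)) -> (((f -> a) -> (~~(e -> c) -> (b -> c))) -> b)) = F -> F = T

T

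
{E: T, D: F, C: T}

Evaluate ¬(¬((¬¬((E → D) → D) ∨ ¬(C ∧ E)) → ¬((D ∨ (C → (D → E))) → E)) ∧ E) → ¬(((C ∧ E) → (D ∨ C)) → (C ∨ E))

T

E → D = T → F = F
(E → D) → D = F → F = T
¬((E → D) → D) = ¬T = F
¬¬((E → D) → D) = ¬F = T
C ∧ E = T ∧ T = T
¬(C ∧ E) = ¬T = F
¬¬((E → D) → D) ∨ ¬(C ∧ E) = T ∨ F = T
D → E = F → T = T
C → (D → E) = T → T = T
D ∨ (C → (D → E)) = F ∨ T = T
(D ∨ (C → (D → E))) → E = T → T = T
¬((D ∨ (C → (D → E))) → E) = ¬T = F
(¬¬((E → D) → D) ∨ ¬(C ∧ E)) → ¬((D ∨ (C → (D → E))) → E) = T → F = F
¬((¬¬((E → D) → D) ∨ ¬(C ∧ E)) → ¬((D ∨ (C → (D → E))) → E)) = ¬F = T
¬((¬¬((E → D) → D) ∨ ¬(C ∧ E)) → ¬((D ∨ (C → (D → E))) → E)) ∧ E = T ∧ T = T
¬(¬((¬¬((E → D) → D) ∨ ¬(C ∧ E)) → ¬((D ∨ (C → (D → E))) → E)) ∧ E) = ¬T = F
C ∧ E = T ∧ T = T
D ∨ C = F ∨ T = T
(C ∧ E) → (D ∨ C) = T → T = T
C ∨ E = T ∨ T = T
((C ∧ E) → (D ∨ C)) → (C ∨ E) = T → T = T
¬(((C ∧ E) → (D ∨ C)) → (C ∨ E)) = ¬T = F
¬(¬((¬¬((E → D) → D) ∨ ¬(C ∧ E)) → ¬((D ∨ (C → (D → E))) → E)) ∧ E) → ¬(((C ∧ E) → (D ∨ C)) → (C ∨ E)) = F → F = T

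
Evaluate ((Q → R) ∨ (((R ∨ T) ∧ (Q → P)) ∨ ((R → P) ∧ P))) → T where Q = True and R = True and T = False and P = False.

False

Substituting Q=True, R=True, T=False, P=False:
Q → R = True → True = True
R ∨ T = True ∨ False = True
Q → P = True → False = False
(R ∨ T) ∧ (Q → P) = True ∧ False = False
R → P = True → False = False
(R → P) ∧ P = False ∧ False = False
((R ∨ T) ∧ (Q → P)) ∨ ((R → P) ∧ P) = False ∨ False = False
(Q → R) ∨ (((R ∨ T) ∧ (Q → P)) ∨ ((R → P) ∧ P)) = True ∨ False = True
((Q → R) ∨ (((R ∨ T) ∧ (Q → P)) ∨ ((R → P) ∧ P))) → T = True → False = False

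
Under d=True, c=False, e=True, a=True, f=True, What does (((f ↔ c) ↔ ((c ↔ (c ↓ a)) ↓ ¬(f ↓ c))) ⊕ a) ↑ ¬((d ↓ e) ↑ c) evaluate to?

True

Substituting d=True, c=False, e=True, a=True, f=True:
f ↔ c = True ↔ False = False
c ↓ a = False ↓ True = False
c ↔ (c ↓ a) = False ↔ False = True
f ↓ c = True ↓ False = False
¬(f ↓ c) = ¬False = True
(c ↔ (c ↓ a)) ↓ ¬(f ↓ c) = True ↓ True = False
(f ↔ c) ↔ ((c ↔ (c ↓ a)) ↓ ¬(f ↓ c)) = False ↔ False = True
((f ↔ c) ↔ ((c ↔ (c ↓ a)) ↓ ¬(f ↓ c))) ⊕ a = True ⊕ True = False
d ↓ e = True ↓ True = False
(d ↓ e) ↑ c = False ↑ False = True
¬((d ↓ e) ↑ c) = ¬True = False
(((f ↔ c) ↔ ((c ↔ (c ↓ a)) ↓ ¬(f ↓ c))) ⊕ a) ↑ ¬((d ↓ e) ↑ c) = False ↑ False = True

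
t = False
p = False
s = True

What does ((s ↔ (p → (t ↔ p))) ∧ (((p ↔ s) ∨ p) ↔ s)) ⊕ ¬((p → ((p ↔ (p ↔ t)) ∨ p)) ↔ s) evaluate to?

t ↔ p = False ↔ False = True
p → (t ↔ p) = False → True = True
s ↔ (p → (t ↔ p)) = True ↔ True = True
p ↔ s = False ↔ True = False
(p ↔ s) ∨ p = False ∨ False = False
((p ↔ s) ∨ p) ↔ s = False ↔ True = False
(s ↔ (p → (t ↔ p))) ∧ (((p ↔ s) ∨ p) ↔ s) = True ∧ False = False
p ↔ t = False ↔ False = True
p ↔ (p ↔ t) = False ↔ True = False
(p ↔ (p ↔ t)) ∨ p = False ∨ False = False
p → ((p ↔ (p ↔ t)) ∨ p) = False → False = True
(p → ((p ↔ (p ↔ t)) ∨ p)) ↔ s = True ↔ True = True
¬((p → ((p ↔ (p ↔ t)) ∨ p)) ↔ s) = ¬True = False
((s ↔ (p → (t ↔ p))) ∧ (((p ↔ s) ∨ p) ↔ s)) ⊕ ¬((p → ((p ↔ (p ↔ t)) ∨ p)) ↔ s) = False ⊕ False = False

False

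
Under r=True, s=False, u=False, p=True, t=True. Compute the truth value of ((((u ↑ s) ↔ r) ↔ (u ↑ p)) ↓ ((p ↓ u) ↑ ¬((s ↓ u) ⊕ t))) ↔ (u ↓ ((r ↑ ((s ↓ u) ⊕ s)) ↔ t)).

u ↑ s = False ↑ False = True
(u ↑ s) ↔ r = True ↔ True = True
u ↑ p = False ↑ True = True
((u ↑ s) ↔ r) ↔ (u ↑ p) = True ↔ True = True
p ↓ u = True ↓ False = False
s ↓ u = False ↓ False = True
(s ↓ u) ⊕ t = True ⊕ True = False
¬((s ↓ u) ⊕ t) = ¬False = True
(p ↓ u) ↑ ¬((s ↓ u) ⊕ t) = False ↑ True = True
(((u ↑ s) ↔ r) ↔ (u ↑ p)) ↓ ((p ↓ u) ↑ ¬((s ↓ u) ⊕ t)) = True ↓ True = False
s ↓ u = False ↓ False = True
(s ↓ u) ⊕ s = True ⊕ False = True
r ↑ ((s ↓ u) ⊕ s) = True ↑ True = False
(r ↑ ((s ↓ u) ⊕ s)) ↔ t = False ↔ True = False
u ↓ ((r ↑ ((s ↓ u) ⊕ s)) ↔ t) = False ↓ False = True
((((u ↑ s) ↔ r) ↔ (u ↑ p)) ↓ ((p ↓ u) ↑ ¬((s ↓ u) ⊕ t))) ↔ (u ↓ ((r ↑ ((s ↓ u) ⊕ s)) ↔ t)) = False ↔ True = False

False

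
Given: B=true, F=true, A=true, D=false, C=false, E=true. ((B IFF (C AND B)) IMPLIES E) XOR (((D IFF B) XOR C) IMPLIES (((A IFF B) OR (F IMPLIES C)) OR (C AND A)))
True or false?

false

C AND B = false AND true = false
B IFF (C AND B) = true IFF false = false
(B IFF (C AND B)) IMPLIES E = false IMPLIES true = true
D IFF B = false IFF true = false
(D IFF B) XOR C = false XOR false = false
A IFF B = true IFF true = true
F IMPLIES C = true IMPLIES false = false
(A IFF B) OR (F IMPLIES C) = true OR false = true
C AND A = false AND true = false
((A IFF B) OR (F IMPLIES C)) OR (C AND A) = true OR false = true
((D IFF B) XOR C) IMPLIES (((A IFF B) OR (F IMPLIES C)) OR (C AND A)) = false IMPLIES true = true
((B IFF (C AND B)) IMPLIES E) XOR (((D IFF B) XOR C) IMPLIES (((A IFF B) OR (F IMPLIES C)) OR (C AND A))) = true XOR true = false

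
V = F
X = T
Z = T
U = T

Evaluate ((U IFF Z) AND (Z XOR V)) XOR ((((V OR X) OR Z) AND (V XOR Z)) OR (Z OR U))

F

U IFF Z = T IFF T = T
Z XOR V = T XOR F = T
(U IFF Z) AND (Z XOR V) = T AND T = T
V OR X = F OR T = T
(V OR X) OR Z = T OR T = T
V XOR Z = F XOR T = T
((V OR X) OR Z) AND (V XOR Z) = T AND T = T
Z OR U = T OR T = T
(((V OR X) OR Z) AND (V XOR Z)) OR (Z OR U) = T OR T = T
((U IFF Z) AND (Z XOR V)) XOR ((((V OR X) OR Z) AND (V XOR Z)) OR (Z OR U)) = T XOR T = F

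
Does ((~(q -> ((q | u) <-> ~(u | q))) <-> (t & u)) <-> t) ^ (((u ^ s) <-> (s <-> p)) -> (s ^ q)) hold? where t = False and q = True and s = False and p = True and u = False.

q | u = True | False = True
u | q = False | True = True
~(u | q) = ~True = False
(q | u) <-> ~(u | q) = True <-> False = False
q -> ((q | u) <-> ~(u | q)) = True -> False = False
~(q -> ((q | u) <-> ~(u | q))) = ~False = True
t & u = False & False = False
~(q -> ((q | u) <-> ~(u | q))) <-> (t & u) = True <-> False = False
(~(q -> ((q | u) <-> ~(u | q))) <-> (t & u)) <-> t = False <-> False = True
u ^ s = False ^ False = False
s <-> p = False <-> True = False
(u ^ s) <-> (s <-> p) = False <-> False = True
s ^ q = False ^ True = True
((u ^ s) <-> (s <-> p)) -> (s ^ q) = True -> True = True
((~(q -> ((q | u) <-> ~(u | q))) <-> (t & u)) <-> t) ^ (((u ^ s) <-> (s <-> p)) -> (s ^ q)) = True ^ True = False

False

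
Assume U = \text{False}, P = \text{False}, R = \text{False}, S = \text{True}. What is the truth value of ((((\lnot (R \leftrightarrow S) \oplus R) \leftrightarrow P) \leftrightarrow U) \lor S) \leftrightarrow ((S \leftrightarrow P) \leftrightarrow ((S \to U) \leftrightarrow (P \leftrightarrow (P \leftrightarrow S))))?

\text{True}

Substituting U=\text{False}, P=\text{False}, R=\text{False}, S=\text{True}:
R \leftrightarrow S = \text{False} \leftrightarrow \text{True} = \text{False}
\lnot (R \leftrightarrow S) = \lnot \text{False} = \text{True}
\lnot (R \leftrightarrow S) \oplus R = \text{True} \oplus \text{False} = \text{True}
(\lnot (R \leftrightarrow S) \oplus R) \leftrightarrow P = \text{True} \leftrightarrow \text{False} = \text{False}
((\lnot (R \leftrightarrow S) \oplus R) \leftrightarrow P) \leftrightarrow U = \text{False} \leftrightarrow \text{False} = \text{True}
(((\lnot (R \leftrightarrow S) \oplus R) \leftrightarrow P) \leftrightarrow U) \lor S = \text{True} \lor \text{True} = \text{True}
S \leftrightarrow P = \text{True} \leftrightarrow \text{False} = \text{False}
S \to U = \text{True} \to \text{False} = \text{False}
P \leftrightarrow S = \text{False} \leftrightarrow \text{True} = \text{False}
P \leftrightarrow (P \leftrightarrow S) = \text{False} \leftrightarrow \text{False} = \text{True}
(S \to U) \leftrightarrow (P \leftrightarrow (P \leftrightarrow S)) = \text{False} \leftrightarrow \text{True} = \text{False}
(S \leftrightarrow P) \leftrightarrow ((S \to U) \leftrightarrow (P \leftrightarrow (P \leftrightarrow S))) = \text{False} \leftrightarrow \text{False} = \text{True}
((((\lnot (R \leftrightarrow S) \oplus R) \leftrightarrow P) \leftrightarrow U) \lor S) \leftrightarrow ((S \leftrightarrow P) \leftrightarrow ((S \to U) \leftrightarrow (P \leftrightarrow (P \leftrightarrow S)))) = \text{True} \leftrightarrow \text{True} = \text{True}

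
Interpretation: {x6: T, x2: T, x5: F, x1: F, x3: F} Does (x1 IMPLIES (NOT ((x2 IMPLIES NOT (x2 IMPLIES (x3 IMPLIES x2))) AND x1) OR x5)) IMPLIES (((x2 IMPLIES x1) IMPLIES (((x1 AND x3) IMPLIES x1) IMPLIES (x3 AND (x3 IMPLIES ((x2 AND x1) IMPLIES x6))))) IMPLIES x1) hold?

F

Substituting x6=T, x2=T, x5=F, x1=F, x3=F:
x3 IMPLIES x2 = F IMPLIES T = T
x2 IMPLIES (x3 IMPLIES x2) = T IMPLIES T = T
NOT (x2 IMPLIES (x3 IMPLIES x2)) = NOT T = F
x2 IMPLIES NOT (x2 IMPLIES (x3 IMPLIES x2)) = T IMPLIES F = F
(x2 IMPLIES NOT (x2 IMPLIES (x3 IMPLIES x2))) AND x1 = F AND F = F
NOT ((x2 IMPLIES NOT (x2 IMPLIES (x3 IMPLIES x2))) AND x1) = NOT F = T
NOT ((x2 IMPLIES NOT (x2 IMPLIES (x3 IMPLIES x2))) AND x1) OR x5 = T OR F = T
x1 IMPLIES (NOT ((x2 IMPLIES NOT (x2 IMPLIES (x3 IMPLIES x2))) AND x1) OR x5) = F IMPLIES T = T
x2 IMPLIES x1 = T IMPLIES F = F
x1 AND x3 = F AND F = F
(x1 AND x3) IMPLIES x1 = F IMPLIES F = T
x2 AND x1 = T AND F = F
(x2 AND x1) IMPLIES x6 = F IMPLIES T = T
x3 IMPLIES ((x2 AND x1) IMPLIES x6) = F IMPLIES T = T
x3 AND (x3 IMPLIES ((x2 AND x1) IMPLIES x6)) = F AND T = F
((x1 AND x3) IMPLIES x1) IMPLIES (x3 AND (x3 IMPLIES ((x2 AND x1) IMPLIES x6))) = T IMPLIES F = F
(x2 IMPLIES x1) IMPLIES (((x1 AND x3) IMPLIES x1) IMPLIES (x3 AND (x3 IMPLIES ((x2 AND x1) IMPLIES x6)))) = F IMPLIES F = T
((x2 IMPLIES x1) IMPLIES (((x1 AND x3) IMPLIES x1) IMPLIES (x3 AND (x3 IMPLIES ((x2 AND x1) IMPLIES x6))))) IMPLIES x1 = T IMPLIES F = F
(x1 IMPLIES (NOT ((x2 IMPLIES NOT (x2 IMPLIES (x3 IMPLIES x2))) AND x1) OR x5)) IMPLIES (((x2 IMPLIES x1) IMPLIES (((x1 AND x3) IMPLIES x1) IMPLIES (x3 AND (x3 IMPLIES ((x2 AND x1) IMPLIES x6))))) IMPLIES x1) = T IMPLIES F = F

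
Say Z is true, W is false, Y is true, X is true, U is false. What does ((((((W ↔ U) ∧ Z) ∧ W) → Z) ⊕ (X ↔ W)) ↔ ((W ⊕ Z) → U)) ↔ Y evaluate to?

W ↔ U = F ↔ F = T
(W ↔ U) ∧ Z = T ∧ T = T
((W ↔ U) ∧ Z) ∧ W = T ∧ F = F
(((W ↔ U) ∧ Z) ∧ W) → Z = F → T = T
X ↔ W = T ↔ F = F
((((W ↔ U) ∧ Z) ∧ W) → Z) ⊕ (X ↔ W) = T ⊕ F = T
W ⊕ Z = F ⊕ T = T
(W ⊕ Z) → U = T → F = F
(((((W ↔ U) ∧ Z) ∧ W) → Z) ⊕ (X ↔ W)) ↔ ((W ⊕ Z) → U) = T ↔ F = F
((((((W ↔ U) ∧ Z) ∧ W) → Z) ⊕ (X ↔ W)) ↔ ((W ⊕ Z) → U)) ↔ Y = F ↔ T = F

F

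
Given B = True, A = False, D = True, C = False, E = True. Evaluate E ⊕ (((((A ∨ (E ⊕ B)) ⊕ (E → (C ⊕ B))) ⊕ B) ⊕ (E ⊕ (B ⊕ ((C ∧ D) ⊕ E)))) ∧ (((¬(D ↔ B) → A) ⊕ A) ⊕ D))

True

Substituting B=True, A=False, D=True, C=False, E=True:
E ⊕ B = True ⊕ True = False
A ∨ (E ⊕ B) = False ∨ False = False
C ⊕ B = False ⊕ True = True
E → (C ⊕ B) = True → True = True
(A ∨ (E ⊕ B)) ⊕ (E → (C ⊕ B)) = False ⊕ True = True
((A ∨ (E ⊕ B)) ⊕ (E → (C ⊕ B))) ⊕ B = True ⊕ True = False
C ∧ D = False ∧ True = False
(C ∧ D) ⊕ E = False ⊕ True = True
B ⊕ ((C ∧ D) ⊕ E) = True ⊕ True = False
E ⊕ (B ⊕ ((C ∧ D) ⊕ E)) = True ⊕ False = True
(((A ∨ (E ⊕ B)) ⊕ (E → (C ⊕ B))) ⊕ B) ⊕ (E ⊕ (B ⊕ ((C ∧ D) ⊕ E))) = False ⊕ True = True
D ↔ B = True ↔ True = True
¬(D ↔ B) = ¬True = False
¬(D ↔ B) → A = False → False = True
(¬(D ↔ B) → A) ⊕ A = True ⊕ False = True
((¬(D ↔ B) → A) ⊕ A) ⊕ D = True ⊕ True = False
((((A ∨ (E ⊕ B)) ⊕ (E → (C ⊕ B))) ⊕ B) ⊕ (E ⊕ (B ⊕ ((C ∧ D) ⊕ E)))) ∧ (((¬(D ↔ B) → A) ⊕ A) ⊕ D) = True ∧ False = False
E ⊕ (((((A ∨ (E ⊕ B)) ⊕ (E → (C ⊕ B))) ⊕ B) ⊕ (E ⊕ (B ⊕ ((C ∧ D) ⊕ E)))) ∧ (((¬(D ↔ B) → A) ⊕ A) ⊕ D)) = True ⊕ False = True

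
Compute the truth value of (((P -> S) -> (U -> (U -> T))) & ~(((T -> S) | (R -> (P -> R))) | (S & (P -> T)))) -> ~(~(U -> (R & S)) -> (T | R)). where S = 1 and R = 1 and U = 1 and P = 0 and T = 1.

P -> S = 0 -> 1 = 1
U -> T = 1 -> 1 = 1
U -> (U -> T) = 1 -> 1 = 1
(P -> S) -> (U -> (U -> T)) = 1 -> 1 = 1
T -> S = 1 -> 1 = 1
P -> R = 0 -> 1 = 1
R -> (P -> R) = 1 -> 1 = 1
(T -> S) | (R -> (P -> R)) = 1 | 1 = 1
P -> T = 0 -> 1 = 1
S & (P -> T) = 1 & 1 = 1
((T -> S) | (R -> (P -> R))) | (S & (P -> T)) = 1 | 1 = 1
~(((T -> S) | (R -> (P -> R))) | (S & (P -> T))) = ~1 = 0
((P -> S) -> (U -> (U -> T))) & ~(((T -> S) | (R -> (P -> R))) | (S & (P -> T))) = 1 & 0 = 0
R & S = 1 & 1 = 1
U -> (R & S) = 1 -> 1 = 1
~(U -> (R & S)) = ~1 = 0
T | R = 1 | 1 = 1
~(U -> (R & S)) -> (T | R) = 0 -> 1 = 1
~(~(U -> (R & S)) -> (T | R)) = ~1 = 0
(((P -> S) -> (U -> (U -> T))) & ~(((T -> S) | (R -> (P -> R))) | (S & (P -> T)))) -> ~(~(U -> (R & S)) -> (T | R)) = 0 -> 0 = 1

1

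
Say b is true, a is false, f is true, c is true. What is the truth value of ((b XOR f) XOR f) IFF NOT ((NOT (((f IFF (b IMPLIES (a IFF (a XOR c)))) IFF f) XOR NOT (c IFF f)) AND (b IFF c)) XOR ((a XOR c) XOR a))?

T

b XOR f = T XOR T = F
(b XOR f) XOR f = F XOR T = T
a XOR c = F XOR T = T
a IFF (a XOR c) = F IFF T = F
b IMPLIES (a IFF (a XOR c)) = T IMPLIES F = F
f IFF (b IMPLIES (a IFF (a XOR c))) = T IFF F = F
(f IFF (b IMPLIES (a IFF (a XOR c)))) IFF f = F IFF T = F
c IFF f = T IFF T = T
NOT (c IFF f) = NOT T = F
((f IFF (b IMPLIES (a IFF (a XOR c)))) IFF f) XOR NOT (c IFF f) = F XOR F = F
NOT (((f IFF (b IMPLIES (a IFF (a XOR c)))) IFF f) XOR NOT (c IFF f)) = NOT F = T
b IFF c = T IFF T = T
NOT (((f IFF (b IMPLIES (a IFF (a XOR c)))) IFF f) XOR NOT (c IFF f)) AND (b IFF c) = T AND T = T
a XOR c = F XOR T = T
(a XOR c) XOR a = T XOR F = T
(NOT (((f IFF (b IMPLIES (a IFF (a XOR c)))) IFF f) XOR NOT (c IFF f)) AND (b IFF c)) XOR ((a XOR c) XOR a) = T XOR T = F
NOT ((NOT (((f IFF (b IMPLIES (a IFF (a XOR c)))) IFF f) XOR NOT (c IFF f)) AND (b IFF c)) XOR ((a XOR c) XOR a)) = NOT F = T
((b XOR f) XOR f) IFF NOT ((NOT (((f IFF (b IMPLIES (a IFF (a XOR c)))) IFF f) XOR NOT (c IFF f)) AND (b IFF c)) XOR ((a XOR c) XOR a)) = T IFF T = T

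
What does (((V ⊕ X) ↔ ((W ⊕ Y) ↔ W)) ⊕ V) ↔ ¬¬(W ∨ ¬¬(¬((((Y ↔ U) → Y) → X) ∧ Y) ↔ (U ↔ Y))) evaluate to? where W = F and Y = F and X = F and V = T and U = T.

V ⊕ X = T ⊕ F = T
W ⊕ Y = F ⊕ F = F
(W ⊕ Y) ↔ W = F ↔ F = T
(V ⊕ X) ↔ ((W ⊕ Y) ↔ W) = T ↔ T = T
((V ⊕ X) ↔ ((W ⊕ Y) ↔ W)) ⊕ V = T ⊕ T = F
Y ↔ U = F ↔ T = F
(Y ↔ U) → Y = F → F = T
((Y ↔ U) → Y) → X = T → F = F
(((Y ↔ U) → Y) → X) ∧ Y = F ∧ F = F
¬((((Y ↔ U) → Y) → X) ∧ Y) = ¬F = T
U ↔ Y = T ↔ F = F
¬((((Y ↔ U) → Y) → X) ∧ Y) ↔ (U ↔ Y) = T ↔ F = F
¬(¬((((Y ↔ U) → Y) → X) ∧ Y) ↔ (U ↔ Y)) = ¬F = T
¬¬(¬((((Y ↔ U) → Y) → X) ∧ Y) ↔ (U ↔ Y)) = ¬T = F
W ∨ ¬¬(¬((((Y ↔ U) → Y) → X) ∧ Y) ↔ (U ↔ Y)) = F ∨ F = F
¬(W ∨ ¬¬(¬((((Y ↔ U) → Y) → X) ∧ Y) ↔ (U ↔ Y))) = ¬F = T
¬¬(W ∨ ¬¬(¬((((Y ↔ U) → Y) → X) ∧ Y) ↔ (U ↔ Y))) = ¬T = F
(((V ⊕ X) ↔ ((W ⊕ Y) ↔ W)) ⊕ V) ↔ ¬¬(W ∨ ¬¬(¬((((Y ↔ U) → Y) → X) ∧ Y) ↔ (U ↔ Y))) = F ↔ F = T

T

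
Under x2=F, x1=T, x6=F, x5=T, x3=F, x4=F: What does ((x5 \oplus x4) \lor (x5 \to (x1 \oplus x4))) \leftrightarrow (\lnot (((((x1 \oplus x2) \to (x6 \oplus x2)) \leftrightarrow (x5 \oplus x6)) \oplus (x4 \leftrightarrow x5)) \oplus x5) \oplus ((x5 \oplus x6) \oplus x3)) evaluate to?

T

x5 \oplus x4 = T \oplus F = T
x1 \oplus x4 = T \oplus F = T
x5 \to (x1 \oplus x4) = T \to T = T
(x5 \oplus x4) \lor (x5 \to (x1 \oplus x4)) = T \lor T = T
x1 \oplus x2 = T \oplus F = T
x6 \oplus x2 = F \oplus F = F
(x1 \oplus x2) \to (x6 \oplus x2) = T \to F = F
x5 \oplus x6 = T \oplus F = T
((x1 \oplus x2) \to (x6 \oplus x2)) \leftrightarrow (x5 \oplus x6) = F \leftrightarrow T = F
x4 \leftrightarrow x5 = F \leftrightarrow T = F
(((x1 \oplus x2) \to (x6 \oplus x2)) \leftrightarrow (x5 \oplus x6)) \oplus (x4 \leftrightarrow x5) = F \oplus F = F
((((x1 \oplus x2) \to (x6 \oplus x2)) \leftrightarrow (x5 \oplus x6)) \oplus (x4 \leftrightarrow x5)) \oplus x5 = F \oplus T = T
\lnot (((((x1 \oplus x2) \to (x6 \oplus x2)) \leftrightarrow (x5 \oplus x6)) \oplus (x4 \leftrightarrow x5)) \oplus x5) = \lnot T = F
x5 \oplus x6 = T \oplus F = T
(x5 \oplus x6) \oplus x3 = T \oplus F = T
\lnot (((((x1 \oplus x2) \to (x6 \oplus x2)) \leftrightarrow (x5 \oplus x6)) \oplus (x4 \leftrightarrow x5)) \oplus x5) \oplus ((x5 \oplus x6) \oplus x3) = F \oplus T = T
((x5 \oplus x4) \lor (x5 \to (x1 \oplus x4))) \leftrightarrow (\lnot (((((x1 \oplus x2) \to (x6 \oplus x2)) \leftrightarrow (x5 \oplus x6)) \oplus (x4 \leftrightarrow x5)) \oplus x5) \oplus ((x5 \oplus x6) \oplus x3)) = T \leftrightarrow T = T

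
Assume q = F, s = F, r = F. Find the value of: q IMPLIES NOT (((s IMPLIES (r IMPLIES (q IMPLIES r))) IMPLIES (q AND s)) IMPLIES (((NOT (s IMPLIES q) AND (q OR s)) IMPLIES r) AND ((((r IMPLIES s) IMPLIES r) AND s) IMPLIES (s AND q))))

T

q IMPLIES r = F IMPLIES F = T
r IMPLIES (q IMPLIES r) = F IMPLIES T = T
s IMPLIES (r IMPLIES (q IMPLIES r)) = F IMPLIES T = T
q AND s = F AND F = F
(s IMPLIES (r IMPLIES (q IMPLIES r))) IMPLIES (q AND s) = T IMPLIES F = F
s IMPLIES q = F IMPLIES F = T
NOT (s IMPLIES q) = NOT T = F
q OR s = F OR F = F
NOT (s IMPLIES q) AND (q OR s) = F AND F = F
(NOT (s IMPLIES q) AND (q OR s)) IMPLIES r = F IMPLIES F = T
r IMPLIES s = F IMPLIES F = T
(r IMPLIES s) IMPLIES r = T IMPLIES F = F
((r IMPLIES s) IMPLIES r) AND s = F AND F = F
s AND q = F AND F = F
(((r IMPLIES s) IMPLIES r) AND s) IMPLIES (s AND q) = F IMPLIES F = T
((NOT (s IMPLIES q) AND (q OR s)) IMPLIES r) AND ((((r IMPLIES s) IMPLIES r) AND s) IMPLIES (s AND q)) = T AND T = T
((s IMPLIES (r IMPLIES (q IMPLIES r))) IMPLIES (q AND s)) IMPLIES (((NOT (s IMPLIES q) AND (q OR s)) IMPLIES r) AND ((((r IMPLIES s) IMPLIES r) AND s) IMPLIES (s AND q))) = F IMPLIES T = T
NOT (((s IMPLIES (r IMPLIES (q IMPLIES r))) IMPLIES (q AND s)) IMPLIES (((NOT (s IMPLIES q) AND (q OR s)) IMPLIES r) AND ((((r IMPLIES s) IMPLIES r) AND s) IMPLIES (s AND q)))) = NOT T = F
q IMPLIES NOT (((s IMPLIES (r IMPLIES (q IMPLIES r))) IMPLIES (q AND s)) IMPLIES (((NOT (s IMPLIES q) AND (q OR s)) IMPLIES r) AND ((((r IMPLIES s) IMPLIES r) AND s) IMPLIES (s AND q)))) = F IMPLIES F = T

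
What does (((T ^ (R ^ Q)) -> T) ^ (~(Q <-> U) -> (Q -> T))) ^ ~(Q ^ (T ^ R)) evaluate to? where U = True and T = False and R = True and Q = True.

True

Substituting U=True, T=False, R=True, Q=True:
R ^ Q = True ^ True = False
T ^ (R ^ Q) = False ^ False = False
(T ^ (R ^ Q)) -> T = False -> False = True
Q <-> U = True <-> True = True
~(Q <-> U) = ~True = False
Q -> T = True -> False = False
~(Q <-> U) -> (Q -> T) = False -> False = True
((T ^ (R ^ Q)) -> T) ^ (~(Q <-> U) -> (Q -> T)) = True ^ True = False
T ^ R = False ^ True = True
Q ^ (T ^ R) = True ^ True = False
~(Q ^ (T ^ R)) = ~False = True
(((T ^ (R ^ Q)) -> T) ^ (~(Q <-> U) -> (Q -> T))) ^ ~(Q ^ (T ^ R)) = False ^ True = True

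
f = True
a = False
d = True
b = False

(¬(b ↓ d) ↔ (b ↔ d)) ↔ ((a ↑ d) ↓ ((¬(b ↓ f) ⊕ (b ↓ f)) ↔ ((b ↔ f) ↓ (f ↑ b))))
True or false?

b ↓ d = False ↓ True = False
¬(b ↓ d) = ¬False = True
b ↔ d = False ↔ True = False
¬(b ↓ d) ↔ (b ↔ d) = True ↔ False = False
a ↑ d = False ↑ True = True
b ↓ f = False ↓ True = False
¬(b ↓ f) = ¬False = True
b ↓ f = False ↓ True = False
¬(b ↓ f) ⊕ (b ↓ f) = True ⊕ False = True
b ↔ f = False ↔ True = False
f ↑ b = True ↑ False = True
(b ↔ f) ↓ (f ↑ b) = False ↓ True = False
(¬(b ↓ f) ⊕ (b ↓ f)) ↔ ((b ↔ f) ↓ (f ↑ b)) = True ↔ False = False
(a ↑ d) ↓ ((¬(b ↓ f) ⊕ (b ↓ f)) ↔ ((b ↔ f) ↓ (f ↑ b))) = True ↓ False = False
(¬(b ↓ d) ↔ (b ↔ d)) ↔ ((a ↑ d) ↓ ((¬(b ↓ f) ⊕ (b ↓ f)) ↔ ((b ↔ f) ↓ (f ↑ b)))) = False ↔ False = True

True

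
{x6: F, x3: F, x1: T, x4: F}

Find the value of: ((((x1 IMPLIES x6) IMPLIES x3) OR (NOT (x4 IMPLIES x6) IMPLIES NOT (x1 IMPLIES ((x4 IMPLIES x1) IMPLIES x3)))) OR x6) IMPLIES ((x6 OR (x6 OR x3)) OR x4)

x1 IMPLIES x6 = T IMPLIES F = F
(x1 IMPLIES x6) IMPLIES x3 = F IMPLIES F = T
x4 IMPLIES x6 = F IMPLIES F = T
NOT (x4 IMPLIES x6) = NOT T = F
x4 IMPLIES x1 = F IMPLIES T = T
(x4 IMPLIES x1) IMPLIES x3 = T IMPLIES F = F
x1 IMPLIES ((x4 IMPLIES x1) IMPLIES x3) = T IMPLIES F = F
NOT (x1 IMPLIES ((x4 IMPLIES x1) IMPLIES x3)) = NOT F = T
NOT (x4 IMPLIES x6) IMPLIES NOT (x1 IMPLIES ((x4 IMPLIES x1) IMPLIES x3)) = F IMPLIES T = T
((x1 IMPLIES x6) IMPLIES x3) OR (NOT (x4 IMPLIES x6) IMPLIES NOT (x1 IMPLIES ((x4 IMPLIES x1) IMPLIES x3))) = T OR T = T
(((x1 IMPLIES x6) IMPLIES x3) OR (NOT (x4 IMPLIES x6) IMPLIES NOT (x1 IMPLIES ((x4 IMPLIES x1) IMPLIES x3)))) OR x6 = T OR F = T
x6 OR x3 = F OR F = F
x6 OR (x6 OR x3) = F OR F = F
(x6 OR (x6 OR x3)) OR x4 = F OR F = F
((((x1 IMPLIES x6) IMPLIES x3) OR (NOT (x4 IMPLIES x6) IMPLIES NOT (x1 IMPLIES ((x4 IMPLIES x1) IMPLIES x3)))) OR x6) IMPLIES ((x6 OR (x6 OR x3)) OR x4) = T IMPLIES F = F

F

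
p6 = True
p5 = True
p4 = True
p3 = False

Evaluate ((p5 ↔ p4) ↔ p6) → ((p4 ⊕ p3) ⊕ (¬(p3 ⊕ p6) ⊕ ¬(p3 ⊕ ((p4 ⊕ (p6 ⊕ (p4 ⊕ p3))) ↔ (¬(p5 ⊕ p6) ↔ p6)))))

p5 ↔ p4 = True ↔ True = True
(p5 ↔ p4) ↔ p6 = True ↔ True = True
p4 ⊕ p3 = True ⊕ False = True
p3 ⊕ p6 = False ⊕ True = True
¬(p3 ⊕ p6) = ¬True = False
p4 ⊕ p3 = True ⊕ False = True
p6 ⊕ (p4 ⊕ p3) = True ⊕ True = False
p4 ⊕ (p6 ⊕ (p4 ⊕ p3)) = True ⊕ False = True
p5 ⊕ p6 = True ⊕ True = False
¬(p5 ⊕ p6) = ¬False = True
¬(p5 ⊕ p6) ↔ p6 = True ↔ True = True
(p4 ⊕ (p6 ⊕ (p4 ⊕ p3))) ↔ (¬(p5 ⊕ p6) ↔ p6) = True ↔ True = True
p3 ⊕ ((p4 ⊕ (p6 ⊕ (p4 ⊕ p3))) ↔ (¬(p5 ⊕ p6) ↔ p6)) = False ⊕ True = True
¬(p3 ⊕ ((p4 ⊕ (p6 ⊕ (p4 ⊕ p3))) ↔ (¬(p5 ⊕ p6) ↔ p6))) = ¬True = False
¬(p3 ⊕ p6) ⊕ ¬(p3 ⊕ ((p4 ⊕ (p6 ⊕ (p4 ⊕ p3))) ↔ (¬(p5 ⊕ p6) ↔ p6))) = False ⊕ False = False
(p4 ⊕ p3) ⊕ (¬(p3 ⊕ p6) ⊕ ¬(p3 ⊕ ((p4 ⊕ (p6 ⊕ (p4 ⊕ p3))) ↔ (¬(p5 ⊕ p6) ↔ p6)))) = True ⊕ False = True
((p5 ↔ p4) ↔ p6) → ((p4 ⊕ p3) ⊕ (¬(p3 ⊕ p6) ⊕ ¬(p3 ⊕ ((p4 ⊕ (p6 ⊕ (p4 ⊕ p3))) ↔ (¬(p5 ⊕ p6) ↔ p6))))) = True → True = True

True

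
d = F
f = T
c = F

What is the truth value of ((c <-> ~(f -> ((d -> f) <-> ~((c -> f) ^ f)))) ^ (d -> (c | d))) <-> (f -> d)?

Substituting d=F, f=T, c=F:
d -> f = F -> T = T
c -> f = F -> T = T
(c -> f) ^ f = T ^ T = F
~((c -> f) ^ f) = ~F = T
(d -> f) <-> ~((c -> f) ^ f) = T <-> T = T
f -> ((d -> f) <-> ~((c -> f) ^ f)) = T -> T = T
~(f -> ((d -> f) <-> ~((c -> f) ^ f))) = ~T = F
c <-> ~(f -> ((d -> f) <-> ~((c -> f) ^ f))) = F <-> F = T
c | d = F | F = F
d -> (c | d) = F -> F = T
(c <-> ~(f -> ((d -> f) <-> ~((c -> f) ^ f)))) ^ (d -> (c | d)) = T ^ T = F
f -> d = T -> F = F
((c <-> ~(f -> ((d -> f) <-> ~((c -> f) ^ f)))) ^ (d -> (c | d))) <-> (f -> d) = F <-> F = T

T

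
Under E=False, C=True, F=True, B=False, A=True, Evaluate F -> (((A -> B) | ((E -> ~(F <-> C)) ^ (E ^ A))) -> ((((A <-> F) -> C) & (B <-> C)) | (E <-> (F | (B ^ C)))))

Substituting E=False, C=True, F=True, B=False, A=True:
A -> B = True -> False = False
F <-> C = True <-> True = True
~(F <-> C) = ~True = False
E -> ~(F <-> C) = False -> False = True
E ^ A = False ^ True = True
(E -> ~(F <-> C)) ^ (E ^ A) = True ^ True = False
(A -> B) | ((E -> ~(F <-> C)) ^ (E ^ A)) = False | False = False
A <-> F = True <-> True = True
(A <-> F) -> C = True -> True = True
B <-> C = False <-> True = False
((A <-> F) -> C) & (B <-> C) = True & False = False
B ^ C = False ^ True = True
F | (B ^ C) = True | True = True
E <-> (F | (B ^ C)) = False <-> True = False
(((A <-> F) -> C) & (B <-> C)) | (E <-> (F | (B ^ C))) = False | False = False
((A -> B) | ((E -> ~(F <-> C)) ^ (E ^ A))) -> ((((A <-> F) -> C) & (B <-> C)) | (E <-> (F | (B ^ C)))) = False -> False = True
F -> (((A -> B) | ((E -> ~(F <-> C)) ^ (E ^ A))) -> ((((A <-> F) -> C) & (B <-> C)) | (E <-> (F | (B ^ C))))) = True -> True = True

True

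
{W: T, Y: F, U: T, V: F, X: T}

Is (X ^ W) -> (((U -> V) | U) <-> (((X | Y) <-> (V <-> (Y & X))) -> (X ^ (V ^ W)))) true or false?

X ^ W = T ^ T = F
U -> V = T -> F = F
(U -> V) | U = F | T = T
X | Y = T | F = T
Y & X = F & T = F
V <-> (Y & X) = F <-> F = T
(X | Y) <-> (V <-> (Y & X)) = T <-> T = T
V ^ W = F ^ T = T
X ^ (V ^ W) = T ^ T = F
((X | Y) <-> (V <-> (Y & X))) -> (X ^ (V ^ W)) = T -> F = F
((U -> V) | U) <-> (((X | Y) <-> (V <-> (Y & X))) -> (X ^ (V ^ W))) = T <-> F = F
(X ^ W) -> (((U -> V) | U) <-> (((X | Y) <-> (V <-> (Y & X))) -> (X ^ (V ^ W)))) = F -> F = T

T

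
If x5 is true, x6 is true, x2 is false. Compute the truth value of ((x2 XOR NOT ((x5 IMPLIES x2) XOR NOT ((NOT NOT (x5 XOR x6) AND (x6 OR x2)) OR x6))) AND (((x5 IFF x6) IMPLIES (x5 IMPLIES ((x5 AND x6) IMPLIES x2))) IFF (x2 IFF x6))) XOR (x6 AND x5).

false

Substituting x5=true, x6=true, x2=false:
x5 IMPLIES x2 = true IMPLIES false = false
x5 XOR x6 = true XOR true = false
NOT (x5 XOR x6) = NOT false = true
NOT NOT (x5 XOR x6) = NOT true = false
x6 OR x2 = true OR false = true
NOT NOT (x5 XOR x6) AND (x6 OR x2) = false AND true = false
(NOT NOT (x5 XOR x6) AND (x6 OR x2)) OR x6 = false OR true = true
NOT ((NOT NOT (x5 XOR x6) AND (x6 OR x2)) OR x6) = NOT true = false
(x5 IMPLIES x2) XOR NOT ((NOT NOT (x5 XOR x6) AND (x6 OR x2)) OR x6) = false XOR false = false
NOT ((x5 IMPLIES x2) XOR NOT ((NOT NOT (x5 XOR x6) AND (x6 OR x2)) OR x6)) = NOT false = true
x2 XOR NOT ((x5 IMPLIES x2) XOR NOT ((NOT NOT (x5 XOR x6) AND (x6 OR x2)) OR x6)) = false XOR true = true
x5 IFF x6 = true IFF true = true
x5 AND x6 = true AND true = true
(x5 AND x6) IMPLIES x2 = true IMPLIES false = false
x5 IMPLIES ((x5 AND x6) IMPLIES x2) = true IMPLIES false = false
(x5 IFF x6) IMPLIES (x5 IMPLIES ((x5 AND x6) IMPLIES x2)) = true IMPLIES false = false
x2 IFF x6 = false IFF true = false
((x5 IFF x6) IMPLIES (x5 IMPLIES ((x5 AND x6) IMPLIES x2))) IFF (x2 IFF x6) = false IFF false = true
(x2 XOR NOT ((x5 IMPLIES x2) XOR NOT ((NOT NOT (x5 XOR x6) AND (x6 OR x2)) OR x6))) AND (((x5 IFF x6) IMPLIES (x5 IMPLIES ((x5 AND x6) IMPLIES x2))) IFF (x2 IFF x6)) = true AND true = true
x6 AND x5 = true AND true = true
((x2 XOR NOT ((x5 IMPLIES x2) XOR NOT ((NOT NOT (x5 XOR x6) AND (x6 OR x2)) OR x6))) AND (((x5 IFF x6) IMPLIES (x5 IMPLIES ((x5 AND x6) IMPLIES x2))) IFF (x2 IFF x6))) XOR (x6 AND x5) = true XOR true = false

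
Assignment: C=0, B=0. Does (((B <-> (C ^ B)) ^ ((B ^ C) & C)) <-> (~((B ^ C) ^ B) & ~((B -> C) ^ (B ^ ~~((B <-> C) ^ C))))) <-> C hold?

C ^ B = 0 ^ 0 = 0
B <-> (C ^ B) = 0 <-> 0 = 1
B ^ C = 0 ^ 0 = 0
(B ^ C) & C = 0 & 0 = 0
(B <-> (C ^ B)) ^ ((B ^ C) & C) = 1 ^ 0 = 1
B ^ C = 0 ^ 0 = 0
(B ^ C) ^ B = 0 ^ 0 = 0
~((B ^ C) ^ B) = ~0 = 1
B -> C = 0 -> 0 = 1
B <-> C = 0 <-> 0 = 1
(B <-> C) ^ C = 1 ^ 0 = 1
~((B <-> C) ^ C) = ~1 = 0
~~((B <-> C) ^ C) = ~0 = 1
B ^ ~~((B <-> C) ^ C) = 0 ^ 1 = 1
(B -> C) ^ (B ^ ~~((B <-> C) ^ C)) = 1 ^ 1 = 0
~((B -> C) ^ (B ^ ~~((B <-> C) ^ C))) = ~0 = 1
~((B ^ C) ^ B) & ~((B -> C) ^ (B ^ ~~((B <-> C) ^ C))) = 1 & 1 = 1
((B <-> (C ^ B)) ^ ((B ^ C) & C)) <-> (~((B ^ C) ^ B) & ~((B -> C) ^ (B ^ ~~((B <-> C) ^ C)))) = 1 <-> 1 = 1
(((B <-> (C ^ B)) ^ ((B ^ C) & C)) <-> (~((B ^ C) ^ B) & ~((B -> C) ^ (B ^ ~~((B <-> C) ^ C))))) <-> C = 1 <-> 0 = 0

0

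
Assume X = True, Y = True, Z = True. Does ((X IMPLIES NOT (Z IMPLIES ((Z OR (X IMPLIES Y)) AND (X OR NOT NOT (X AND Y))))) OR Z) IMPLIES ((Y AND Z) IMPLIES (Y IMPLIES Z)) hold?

X IMPLIES Y = True IMPLIES True = True
Z OR (X IMPLIES Y) = True OR True = True
X AND Y = True AND True = True
NOT (X AND Y) = NOT True = False
NOT NOT (X AND Y) = NOT False = True
X OR NOT NOT (X AND Y) = True OR True = True
(Z OR (X IMPLIES Y)) AND (X OR NOT NOT (X AND Y)) = True AND True = True
Z IMPLIES ((Z OR (X IMPLIES Y)) AND (X OR NOT NOT (X AND Y))) = True IMPLIES True = True
NOT (Z IMPLIES ((Z OR (X IMPLIES Y)) AND (X OR NOT NOT (X AND Y)))) = NOT True = False
X IMPLIES NOT (Z IMPLIES ((Z OR (X IMPLIES Y)) AND (X OR NOT NOT (X AND Y)))) = True IMPLIES False = False
(X IMPLIES NOT (Z IMPLIES ((Z OR (X IMPLIES Y)) AND (X OR NOT NOT (X AND Y))))) OR Z = False OR True = True
Y AND Z = True AND True = True
Y IMPLIES Z = True IMPLIES True = True
(Y AND Z) IMPLIES (Y IMPLIES Z) = True IMPLIES True = True
((X IMPLIES NOT (Z IMPLIES ((Z OR (X IMPLIES Y)) AND (X OR NOT NOT (X AND Y))))) OR Z) IMPLIES ((Y AND Z) IMPLIES (Y IMPLIES Z)) = True IMPLIES True = True

True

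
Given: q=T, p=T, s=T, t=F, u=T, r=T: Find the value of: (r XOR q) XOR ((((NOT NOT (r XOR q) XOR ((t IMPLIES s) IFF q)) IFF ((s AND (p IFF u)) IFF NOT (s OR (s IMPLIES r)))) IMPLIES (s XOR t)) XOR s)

F

Substituting q=T, p=T, s=T, t=F, u=T, r=T:
r XOR q = T XOR T = F
r XOR q = T XOR T = F
NOT (r XOR q) = NOT F = T
NOT NOT (r XOR q) = NOT T = F
t IMPLIES s = F IMPLIES T = T
(t IMPLIES s) IFF q = T IFF T = T
NOT NOT (r XOR q) XOR ((t IMPLIES s) IFF q) = F XOR T = T
p IFF u = T IFF T = T
s AND (p IFF u) = T AND T = T
s IMPLIES r = T IMPLIES T = T
s OR (s IMPLIES r) = T OR T = T
NOT (s OR (s IMPLIES r)) = NOT T = F
(s AND (p IFF u)) IFF NOT (s OR (s IMPLIES r)) = T IFF F = F
(NOT NOT (r XOR q) XOR ((t IMPLIES s) IFF q)) IFF ((s AND (p IFF u)) IFF NOT (s OR (s IMPLIES r))) = T IFF F = F
s XOR t = T XOR F = T
((NOT NOT (r XOR q) XOR ((t IMPLIES s) IFF q)) IFF ((s AND (p IFF u)) IFF NOT (s OR (s IMPLIES r)))) IMPLIES (s XOR t) = F IMPLIES T = T
(((NOT NOT (r XOR q) XOR ((t IMPLIES s) IFF q)) IFF ((s AND (p IFF u)) IFF NOT (s OR (s IMPLIES r)))) IMPLIES (s XOR t)) XOR s = T XOR T = F
(r XOR q) XOR ((((NOT NOT (r XOR q) XOR ((t IMPLIES s) IFF q)) IFF ((s AND (p IFF u)) IFF NOT (s OR (s IMPLIES r)))) IMPLIES (s XOR t)) XOR s) = F XOR F = F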